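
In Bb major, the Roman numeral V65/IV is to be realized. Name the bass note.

D

The applied chord V65/IV is rooted on Bb: Bb-D-F-Ab.
The figure 65 means first inversion — the third is in the bass.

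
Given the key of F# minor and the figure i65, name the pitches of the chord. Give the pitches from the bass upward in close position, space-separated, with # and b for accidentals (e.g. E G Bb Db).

A C# E F#

In F# minor, the tonic is F#, and the diatonic chord built there is a minor seventh chord.
That chord is spelled F#-A-C#-E.
With the 65 figure the chord is in first inversion; from the bass A upward in close position it reads A-C#-E-F#.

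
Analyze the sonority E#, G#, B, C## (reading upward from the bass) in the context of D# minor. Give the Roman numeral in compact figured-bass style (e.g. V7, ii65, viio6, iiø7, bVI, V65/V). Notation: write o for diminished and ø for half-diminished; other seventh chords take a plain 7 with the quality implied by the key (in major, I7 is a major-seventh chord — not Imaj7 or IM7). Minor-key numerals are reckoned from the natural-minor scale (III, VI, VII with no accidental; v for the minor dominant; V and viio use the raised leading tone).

The pitches C##-E#-G#-B form a fully diminished seventh chord rooted on C##.
In D# minor, C## is the leading tone; the diatonic fully diminished seventh chord there is viio7.
With E# in the bass the chord is in first inversion, so the figured bass is 65.

viio65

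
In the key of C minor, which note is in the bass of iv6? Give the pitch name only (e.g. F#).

Ab

iv in C minor has root F; the chord is F-Ab-C.
The figure 6 means first inversion — the third is in the bass.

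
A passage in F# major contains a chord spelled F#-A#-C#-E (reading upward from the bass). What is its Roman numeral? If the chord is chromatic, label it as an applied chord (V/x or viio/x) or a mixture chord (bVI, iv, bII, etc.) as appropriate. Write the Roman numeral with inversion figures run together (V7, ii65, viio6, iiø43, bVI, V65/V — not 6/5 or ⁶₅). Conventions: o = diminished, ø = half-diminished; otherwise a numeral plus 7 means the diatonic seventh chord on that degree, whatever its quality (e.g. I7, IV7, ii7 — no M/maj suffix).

Stacked in thirds the chord is F#-A#-C#-E: a dominant seventh chord on F#.
F# is not a diatonic chord root with this quality in F# major, but it lies a perfect fifth above B (IV), so the chord functions as an applied dominant of IV.

V7/IV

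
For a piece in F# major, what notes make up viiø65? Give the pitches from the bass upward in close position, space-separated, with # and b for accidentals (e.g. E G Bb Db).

In F# major, the leading tone is E#, and the diatonic chord built there is a half-diminished seventh chord.
That chord is spelled E#-G#-B-D#.
The figured bass 65 indicates first inversion, placing the third (G#) in the bass: G#-B-D#-E#.

G# B D# E#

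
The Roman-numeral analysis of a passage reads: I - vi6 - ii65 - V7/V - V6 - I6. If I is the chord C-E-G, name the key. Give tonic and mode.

C major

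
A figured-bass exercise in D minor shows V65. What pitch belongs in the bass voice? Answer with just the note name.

C#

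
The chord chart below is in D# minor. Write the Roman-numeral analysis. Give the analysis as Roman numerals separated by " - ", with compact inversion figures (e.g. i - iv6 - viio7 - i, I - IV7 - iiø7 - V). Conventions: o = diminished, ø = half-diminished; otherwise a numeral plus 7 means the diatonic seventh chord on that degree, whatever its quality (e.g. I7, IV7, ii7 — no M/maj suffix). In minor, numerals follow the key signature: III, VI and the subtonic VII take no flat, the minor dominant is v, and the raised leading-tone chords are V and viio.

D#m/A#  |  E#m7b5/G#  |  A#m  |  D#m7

i64 - iiø65 - v - i7

D#m/A#: root D# is the tonic; minor triad there is i64.
E#m7b5/G#: root E# is the supertonic; half-diminished seventh chord there is iiø65.
A#m: root A# is the dominant; minor triad there is v.
D#m7: minor seventh chord on D# = scale degree 1 → i7.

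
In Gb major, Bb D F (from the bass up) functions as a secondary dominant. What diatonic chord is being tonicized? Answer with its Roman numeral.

The chord is a major triad on Bb.
A dominant resolves down a perfect fifth: Bb → Eb. In Gb major, Eb is scale degree 6, i.e. vi.

vi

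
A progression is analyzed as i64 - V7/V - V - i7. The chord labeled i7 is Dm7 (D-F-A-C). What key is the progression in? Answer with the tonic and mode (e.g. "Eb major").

D minor

The chord Dm7 is a minor seventh chord rooted on D; its label is i7.
If D is scale degree 1 and the mode makes that degree carry a minor seventh chord, the tonic is D and the mode is minor.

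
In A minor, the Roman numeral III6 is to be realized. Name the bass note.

E

III in A minor has root C; the chord is C-E-G.
The figure 6 means first inversion — the third is in the bass.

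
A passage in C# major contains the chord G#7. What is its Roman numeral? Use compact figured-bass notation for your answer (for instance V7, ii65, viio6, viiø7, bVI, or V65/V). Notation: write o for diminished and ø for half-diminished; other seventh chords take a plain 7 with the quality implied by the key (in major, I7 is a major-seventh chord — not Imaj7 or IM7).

Stacked in thirds the chord is G#-B#-D#-F#: a dominant seventh chord on G#.
G# is scale degree 5 in C# major, and a dominant seventh chord on that degree is written V7.

V7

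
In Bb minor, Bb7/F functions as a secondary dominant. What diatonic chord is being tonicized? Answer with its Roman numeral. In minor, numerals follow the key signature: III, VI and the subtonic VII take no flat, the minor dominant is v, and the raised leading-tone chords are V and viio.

iv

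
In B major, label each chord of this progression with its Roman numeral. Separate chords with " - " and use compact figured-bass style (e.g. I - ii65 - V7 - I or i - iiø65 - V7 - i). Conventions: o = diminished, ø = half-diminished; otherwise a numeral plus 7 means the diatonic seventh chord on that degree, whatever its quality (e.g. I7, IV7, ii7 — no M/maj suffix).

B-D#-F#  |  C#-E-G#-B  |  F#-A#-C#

I - ii7 - V

B-D#-F#: major triad on B = scale degree 1 → I.
C#-E-G#-B: minor seventh chord on C# = scale degree 2 → ii7.
F#-A#-C# has root F#, degree 5 in B major, so V.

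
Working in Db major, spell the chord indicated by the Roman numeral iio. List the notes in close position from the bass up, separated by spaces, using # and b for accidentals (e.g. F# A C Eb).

iio is the diminished supertonic triad, borrowed from the parallel minor. In Db major that root is Eb.
So the chord is Eb-Gb-Bbb.

Eb Gb Bbb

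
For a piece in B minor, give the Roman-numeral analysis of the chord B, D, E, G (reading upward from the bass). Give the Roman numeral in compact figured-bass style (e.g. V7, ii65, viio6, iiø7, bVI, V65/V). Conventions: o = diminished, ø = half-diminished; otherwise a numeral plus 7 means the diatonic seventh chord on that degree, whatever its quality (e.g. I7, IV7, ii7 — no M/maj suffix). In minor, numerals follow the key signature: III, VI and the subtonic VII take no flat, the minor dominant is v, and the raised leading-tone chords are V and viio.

iv43

The pitches E-G-B-D form a minor seventh chord rooted on E.
In B minor, E is the subdominant; the diatonic minor seventh chord there is iv7.
With B in the bass the chord is in second inversion, so the figured bass is 43.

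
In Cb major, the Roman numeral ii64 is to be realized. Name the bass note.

Ab

ii in Cb major has root Db; the chord is Db-Fb-Ab.
The figure 64 means second inversion — the fifth is in the bass.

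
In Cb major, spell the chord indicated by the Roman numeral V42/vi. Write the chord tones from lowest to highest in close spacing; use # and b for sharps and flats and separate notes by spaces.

Db Eb G Bb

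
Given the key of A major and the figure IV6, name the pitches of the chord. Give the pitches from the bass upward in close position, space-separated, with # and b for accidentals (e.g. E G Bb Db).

F# A D

The numeral's case and figure indicate a major triad. In A major its root, the subdominant, is D.
That chord is spelled D-F#-A.
The figured bass 6 indicates first inversion, placing the third (F#) in the bass: F#-A-D.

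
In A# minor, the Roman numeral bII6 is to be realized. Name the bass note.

bII in A# minor has root B; the chord is B-D#-F#.
The figure 6 means first inversion — the third is in the bass.

D#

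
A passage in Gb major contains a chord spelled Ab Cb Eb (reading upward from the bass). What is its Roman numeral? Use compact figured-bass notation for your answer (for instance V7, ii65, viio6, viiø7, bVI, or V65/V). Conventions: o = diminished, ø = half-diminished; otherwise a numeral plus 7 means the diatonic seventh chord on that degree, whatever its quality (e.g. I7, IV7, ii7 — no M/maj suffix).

The pitches Ab-Cb-Eb form a minor triad rooted on Ab.
In Gb major, Ab is the supertonic; the diatonic minor triad there is ii.

ii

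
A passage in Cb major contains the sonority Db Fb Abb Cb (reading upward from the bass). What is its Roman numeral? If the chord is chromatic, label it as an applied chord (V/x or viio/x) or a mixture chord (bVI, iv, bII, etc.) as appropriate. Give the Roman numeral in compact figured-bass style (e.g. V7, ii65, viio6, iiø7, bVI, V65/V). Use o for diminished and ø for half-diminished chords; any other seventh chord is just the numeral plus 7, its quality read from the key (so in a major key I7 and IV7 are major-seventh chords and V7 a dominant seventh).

The pitches Db-Fb-Abb-Cb form a half-diminished seventh chord rooted on Db.
Db is the second degree of Cb major. This is the half-diminished supertonic seventh, borrowed from the parallel minor.

iiø7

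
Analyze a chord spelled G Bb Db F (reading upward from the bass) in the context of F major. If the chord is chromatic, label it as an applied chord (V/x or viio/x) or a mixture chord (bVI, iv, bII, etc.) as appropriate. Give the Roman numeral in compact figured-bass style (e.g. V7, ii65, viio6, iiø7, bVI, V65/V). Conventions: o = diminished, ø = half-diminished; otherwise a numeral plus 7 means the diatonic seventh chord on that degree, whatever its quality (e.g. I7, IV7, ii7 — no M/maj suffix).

Stacked in thirds the chord is G-Bb-Db-F: a half-diminished seventh chord on G.
G is the second degree of F major. This is the half-diminished supertonic seventh, borrowed from the parallel minor.

iiø7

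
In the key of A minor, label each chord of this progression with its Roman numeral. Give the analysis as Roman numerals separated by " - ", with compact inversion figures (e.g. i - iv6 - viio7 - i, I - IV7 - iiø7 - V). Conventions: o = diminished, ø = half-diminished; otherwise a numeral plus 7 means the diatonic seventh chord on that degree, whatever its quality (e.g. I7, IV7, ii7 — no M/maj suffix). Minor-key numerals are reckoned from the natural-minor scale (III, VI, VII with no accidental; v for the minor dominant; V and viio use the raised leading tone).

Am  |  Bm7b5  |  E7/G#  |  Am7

Am: root A is the tonic; minor triad there is i.
Bm7b5 has root B, degree 2 in A minor, so iiø7.
E7/G# has root E, degree 5 in A minor, so V65.
Am7 has root A, degree 1 in A minor, so i7.

i - iiø7 - V65 - i7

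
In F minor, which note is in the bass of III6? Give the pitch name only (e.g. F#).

C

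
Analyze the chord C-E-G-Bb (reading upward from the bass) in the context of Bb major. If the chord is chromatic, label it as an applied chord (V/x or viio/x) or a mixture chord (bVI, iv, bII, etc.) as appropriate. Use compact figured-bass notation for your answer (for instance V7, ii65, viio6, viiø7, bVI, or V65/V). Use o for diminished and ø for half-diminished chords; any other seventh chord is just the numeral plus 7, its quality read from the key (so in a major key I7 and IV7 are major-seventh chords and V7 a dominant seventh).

The pitches C-E-G-Bb form a dominant seventh chord rooted on C.
C is not a diatonic chord root with this quality in Bb major, but it lies a perfect fifth above F (V), so the chord functions as an applied dominant of V.

V7/V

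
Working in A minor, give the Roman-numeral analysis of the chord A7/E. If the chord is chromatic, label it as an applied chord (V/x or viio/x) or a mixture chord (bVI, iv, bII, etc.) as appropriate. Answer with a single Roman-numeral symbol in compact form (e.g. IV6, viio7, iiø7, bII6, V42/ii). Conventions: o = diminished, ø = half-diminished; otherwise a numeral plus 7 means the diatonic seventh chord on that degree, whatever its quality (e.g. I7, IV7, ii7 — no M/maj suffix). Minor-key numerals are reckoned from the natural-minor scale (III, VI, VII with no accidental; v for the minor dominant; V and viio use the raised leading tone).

Stacked in thirds the chord is A-C#-E-G: a dominant seventh chord on A.
A is not a diatonic chord root with this quality in A minor, but it lies a perfect fifth above D (iv), so the chord functions as an applied dominant of iv.
With E in the bass the chord is in second inversion, so the figured bass is 43.

V43/iv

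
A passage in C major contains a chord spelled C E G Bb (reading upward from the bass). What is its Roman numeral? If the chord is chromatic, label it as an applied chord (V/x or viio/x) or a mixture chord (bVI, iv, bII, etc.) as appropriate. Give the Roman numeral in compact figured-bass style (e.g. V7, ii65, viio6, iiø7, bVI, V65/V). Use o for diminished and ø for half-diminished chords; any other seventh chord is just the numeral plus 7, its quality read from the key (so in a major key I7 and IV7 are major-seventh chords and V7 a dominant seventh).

Stacked in thirds the chord is C-E-G-Bb: a dominant seventh chord on C.
C is not a diatonic chord root with this quality in C major, but it lies a perfect fifth above F (IV), so the chord functions as an applied dominant of IV.

V7/IV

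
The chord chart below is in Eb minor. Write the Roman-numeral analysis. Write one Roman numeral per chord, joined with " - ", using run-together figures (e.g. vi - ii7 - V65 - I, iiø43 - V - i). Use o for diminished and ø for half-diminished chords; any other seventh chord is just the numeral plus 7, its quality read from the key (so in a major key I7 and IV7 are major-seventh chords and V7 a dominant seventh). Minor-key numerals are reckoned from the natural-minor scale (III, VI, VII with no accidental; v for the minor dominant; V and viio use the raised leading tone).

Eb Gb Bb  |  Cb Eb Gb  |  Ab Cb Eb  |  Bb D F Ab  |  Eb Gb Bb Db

Eb-Gb-Bb has root Eb, degree 1 in Eb minor, so i.
Cb-Eb-Gb: root Cb is the submediant; major triad there is VI.
Ab-Cb-Eb has root Ab, degree 4 in Eb minor, so iv.
Bb-D-F-Ab: root Bb is the dominant; dominant seventh chord there is V7.
Eb-Gb-Bb-Db: root Eb is the tonic; minor seventh chord there is i7.

i - VI - iv - V7 - i7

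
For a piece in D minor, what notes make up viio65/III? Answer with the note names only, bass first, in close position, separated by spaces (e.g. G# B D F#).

G Bb Db E

The slash marks an applied leading-tone chord: viio of III. In D minor, III is F, so the leading tone to it is E, a half step below.
Building a fully diminished seventh chord on E gives E-G-Bb-Db.
With the 65 figure the chord is in first inversion; from the bass G upward in close position it reads G-Bb-Db-E.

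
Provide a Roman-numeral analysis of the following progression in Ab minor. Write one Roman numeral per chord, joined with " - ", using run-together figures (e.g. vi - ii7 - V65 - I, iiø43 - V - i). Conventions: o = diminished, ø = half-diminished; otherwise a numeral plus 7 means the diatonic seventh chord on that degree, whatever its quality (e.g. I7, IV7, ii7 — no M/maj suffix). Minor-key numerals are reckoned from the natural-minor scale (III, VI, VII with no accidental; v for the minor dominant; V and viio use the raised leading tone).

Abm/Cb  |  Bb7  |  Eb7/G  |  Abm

Abm/Cb has root Ab, degree 1 in Ab minor, so i6.
Bb7 is the secondary dominant of V (dominant seventh chord on Bb): V7/V.
Eb7/G: root Eb is the dominant; dominant seventh chord there is V65.
Abm: root Ab is the tonic; minor triad there is i.

i6 - V7/V - V65 - i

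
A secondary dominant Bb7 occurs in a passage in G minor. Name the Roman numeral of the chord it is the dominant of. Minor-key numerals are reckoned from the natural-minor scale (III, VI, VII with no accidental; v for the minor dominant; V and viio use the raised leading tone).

The chord is a dominant seventh chord on Bb.
A dominant resolves down a perfect fifth: Bb → Eb. In G minor, Eb is scale degree 6, i.e. VI.

VI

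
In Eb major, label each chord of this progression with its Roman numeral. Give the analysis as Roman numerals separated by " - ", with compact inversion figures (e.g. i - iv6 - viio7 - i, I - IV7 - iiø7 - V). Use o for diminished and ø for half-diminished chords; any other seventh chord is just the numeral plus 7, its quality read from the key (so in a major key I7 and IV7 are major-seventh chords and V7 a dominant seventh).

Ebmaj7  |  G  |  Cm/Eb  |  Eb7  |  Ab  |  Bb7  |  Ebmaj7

I7 - V/vi - vi6 - V7/IV - IV - V7 - I7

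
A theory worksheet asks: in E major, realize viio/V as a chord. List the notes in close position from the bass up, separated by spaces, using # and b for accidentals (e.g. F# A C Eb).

viio/V is a secondary leading-tone chord. The target V is B in E major; the applied chord is rooted a semitone below, on A#.
Building a diminished triad on A# gives A#-C#-E.

A# C# E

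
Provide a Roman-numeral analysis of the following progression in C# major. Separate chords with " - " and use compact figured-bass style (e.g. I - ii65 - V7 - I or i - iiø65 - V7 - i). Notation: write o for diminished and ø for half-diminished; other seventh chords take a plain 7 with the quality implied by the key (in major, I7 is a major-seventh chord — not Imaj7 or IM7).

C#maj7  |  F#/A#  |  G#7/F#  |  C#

C#maj7: major seventh chord on C# = scale degree 1 → I7.
F#/A#: root F# is the subdominant; major triad there is IV6.
G#7/F# has root G#, degree 5 in C# major, so V42.
C# has root C#, degree 1 in C# major, so I.

I7 - IV6 - V42 - I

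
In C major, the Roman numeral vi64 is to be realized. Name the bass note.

E

vi in C major has root A; the chord is A-C-E.
The figure 64 means second inversion — the fifth is in the bass.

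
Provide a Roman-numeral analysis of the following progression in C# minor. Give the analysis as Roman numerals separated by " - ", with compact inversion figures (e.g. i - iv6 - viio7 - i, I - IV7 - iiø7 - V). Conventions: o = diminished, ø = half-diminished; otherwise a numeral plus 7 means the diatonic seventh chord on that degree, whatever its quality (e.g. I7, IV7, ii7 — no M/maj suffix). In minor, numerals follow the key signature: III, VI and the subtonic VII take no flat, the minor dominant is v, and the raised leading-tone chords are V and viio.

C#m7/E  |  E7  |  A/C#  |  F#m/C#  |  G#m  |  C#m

i65 - V7/VI - VI6 - iv64 - v - i

C#m7/E: root C# is the tonic; minor seventh chord there is i65.
E7: a dominant seventh chord on E, the applied dominant of VI → V7/VI.
A/C#: major triad on A = scale degree 6 → VI6.
F#m/C#: minor triad on F# = scale degree 4 → iv64.
G#m: root G# is the dominant; minor triad there is v.
C#m has root C#, degree 1 in C# minor, so i.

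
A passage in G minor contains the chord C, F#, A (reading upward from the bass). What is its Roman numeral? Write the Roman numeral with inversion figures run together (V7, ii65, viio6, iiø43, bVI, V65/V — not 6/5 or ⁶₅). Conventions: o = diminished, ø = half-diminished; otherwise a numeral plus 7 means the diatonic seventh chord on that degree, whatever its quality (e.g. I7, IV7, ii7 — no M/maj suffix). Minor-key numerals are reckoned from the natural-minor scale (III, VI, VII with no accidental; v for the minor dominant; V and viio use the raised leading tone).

viio64

Stacked in thirds the chord is F#-A-C: a diminished triad on F#.
F# is scale degree 7 in G minor, and a diminished triad on that degree is written viio.
With C in the bass the chord is in second inversion, so the figured bass is 64.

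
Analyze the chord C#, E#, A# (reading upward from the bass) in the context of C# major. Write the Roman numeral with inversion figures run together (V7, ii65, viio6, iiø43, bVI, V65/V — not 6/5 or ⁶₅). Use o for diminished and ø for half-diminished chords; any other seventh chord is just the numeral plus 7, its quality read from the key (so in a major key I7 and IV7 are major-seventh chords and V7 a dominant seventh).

vi6

The pitches A#-C#-E# form a minor triad rooted on A#.
In C# major, A# is the submediant; the diatonic minor triad there is vi.
With C# in the bass the chord is in first inversion, so the figured bass is 6.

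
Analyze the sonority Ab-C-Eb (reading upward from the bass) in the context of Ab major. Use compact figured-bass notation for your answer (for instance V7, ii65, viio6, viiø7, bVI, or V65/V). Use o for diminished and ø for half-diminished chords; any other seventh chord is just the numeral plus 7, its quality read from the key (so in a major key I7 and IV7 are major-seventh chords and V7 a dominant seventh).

I

Stacked in thirds the chord is Ab-C-Eb: a major triad on Ab.
Ab is scale degree 1 in Ab major, and a major triad on that degree is written I.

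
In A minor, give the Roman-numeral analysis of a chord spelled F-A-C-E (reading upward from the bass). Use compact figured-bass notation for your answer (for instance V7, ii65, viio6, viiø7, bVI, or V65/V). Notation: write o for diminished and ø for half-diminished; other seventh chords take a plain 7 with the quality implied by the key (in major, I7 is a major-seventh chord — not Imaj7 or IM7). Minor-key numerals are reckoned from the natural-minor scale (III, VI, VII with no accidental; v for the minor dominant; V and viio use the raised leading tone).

VI7

Stacked in thirds the chord is F-A-C-E: a major seventh chord on F.
In A minor, F is the submediant; the diatonic major seventh chord there is VI7.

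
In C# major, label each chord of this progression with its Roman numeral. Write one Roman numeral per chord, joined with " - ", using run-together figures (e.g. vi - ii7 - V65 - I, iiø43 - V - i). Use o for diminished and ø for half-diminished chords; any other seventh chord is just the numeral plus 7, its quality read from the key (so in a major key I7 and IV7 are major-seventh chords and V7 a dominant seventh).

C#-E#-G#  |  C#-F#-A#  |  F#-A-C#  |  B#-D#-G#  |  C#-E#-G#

I - IV64 - iv - V6 - I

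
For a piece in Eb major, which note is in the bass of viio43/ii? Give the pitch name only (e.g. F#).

The applied chord viio43/ii is rooted on E: E-G-Bb-Db.
The figure 43 means second inversion — the fifth is in the bass.

Bb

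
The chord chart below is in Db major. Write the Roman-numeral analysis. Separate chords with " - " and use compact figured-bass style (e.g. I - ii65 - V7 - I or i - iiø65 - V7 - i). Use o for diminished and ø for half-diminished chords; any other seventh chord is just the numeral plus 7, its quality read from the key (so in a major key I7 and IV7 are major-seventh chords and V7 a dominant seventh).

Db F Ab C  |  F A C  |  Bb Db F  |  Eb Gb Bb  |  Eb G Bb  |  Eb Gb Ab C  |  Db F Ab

I7 - V/vi - vi - ii - V/V - V43 - I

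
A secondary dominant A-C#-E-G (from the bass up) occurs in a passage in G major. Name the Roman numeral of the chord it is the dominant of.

The chord is a dominant seventh chord on A.
A dominant resolves down a perfect fifth: A → D. In G major, D is scale degree 5, i.e. V.

V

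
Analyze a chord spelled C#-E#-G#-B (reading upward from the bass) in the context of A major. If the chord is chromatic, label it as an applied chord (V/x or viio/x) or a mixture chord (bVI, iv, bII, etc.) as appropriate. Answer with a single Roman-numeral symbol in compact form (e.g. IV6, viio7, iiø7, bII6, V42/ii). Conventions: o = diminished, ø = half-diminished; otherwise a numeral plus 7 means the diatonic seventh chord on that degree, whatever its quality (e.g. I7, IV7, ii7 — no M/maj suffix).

The pitches C#-E#-G#-B form a dominant seventh chord rooted on C#.
C# is not a diatonic chord root with this quality in A major, but it lies a perfect fifth above F# (vi), so the chord functions as an applied dominant of vi.

V7/vi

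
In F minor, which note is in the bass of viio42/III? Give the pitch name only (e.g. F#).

Fb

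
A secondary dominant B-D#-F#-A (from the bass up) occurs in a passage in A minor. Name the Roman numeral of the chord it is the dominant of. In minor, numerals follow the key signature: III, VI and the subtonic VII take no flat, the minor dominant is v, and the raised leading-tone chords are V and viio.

V

The chord is a dominant seventh chord on B.
A dominant resolves down a perfect fifth: B → E. In A minor, E is scale degree 5, i.e. V.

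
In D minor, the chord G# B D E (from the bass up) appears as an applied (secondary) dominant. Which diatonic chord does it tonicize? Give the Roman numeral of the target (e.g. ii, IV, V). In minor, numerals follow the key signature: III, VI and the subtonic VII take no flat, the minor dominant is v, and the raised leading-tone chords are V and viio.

V

The chord is a dominant seventh chord on E.
A dominant resolves down a perfect fifth: E → A. In D minor, A is scale degree 5, i.e. V.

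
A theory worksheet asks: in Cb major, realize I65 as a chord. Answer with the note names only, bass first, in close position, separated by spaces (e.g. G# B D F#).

The numeral's case and figure indicate a major seventh chord. In Cb major its root, the tonic, is Cb.
That chord is spelled Cb-Eb-Gb-Bb.
The figured bass 65 indicates first inversion, placing the third (Eb) in the bass: Eb-Gb-Bb-Cb.

Eb Gb Bb Cb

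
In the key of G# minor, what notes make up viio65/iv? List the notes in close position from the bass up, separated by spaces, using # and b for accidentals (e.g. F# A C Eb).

D# F# A B#

The slash marks an applied leading-tone chord: viio of iv. In G# minor, iv is C#, so the leading tone to it is B#, a half step below.
Building a fully diminished seventh chord on B# gives B#-D#-F#-A.
With the 65 figure the chord is in first inversion; from the bass D# upward in close position it reads D#-F#-A-B#.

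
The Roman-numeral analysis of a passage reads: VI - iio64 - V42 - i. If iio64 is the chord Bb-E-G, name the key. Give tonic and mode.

D minor

iio64 is given as Bb-E-G — a diminished triad with root E.
Counting down one scale step from E places the tonic on D; a diminished triad on degree 2 is diatonic only in minor.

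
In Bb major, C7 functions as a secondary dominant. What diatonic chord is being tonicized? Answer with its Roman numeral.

V

The chord is a dominant seventh chord on C.
A dominant resolves down a perfect fifth: C → F. In Bb major, F is scale degree 5, i.e. V.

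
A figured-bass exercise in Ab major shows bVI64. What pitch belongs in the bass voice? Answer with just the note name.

bVI in Ab major has root Fb; the chord is Fb-Ab-Cb.
The figure 64 means second inversion — the fifth is in the bass.

Cb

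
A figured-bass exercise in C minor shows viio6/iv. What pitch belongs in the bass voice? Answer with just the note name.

G

The applied chord viio6/iv is rooted on E: E-G-Bb.
The figure 6 means first inversion — the third is in the bass.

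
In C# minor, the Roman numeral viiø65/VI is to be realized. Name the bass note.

The applied chord viiø65/VI is rooted on G#: G#-B-D-F#.
The figure 65 means first inversion — the third is in the bass.

B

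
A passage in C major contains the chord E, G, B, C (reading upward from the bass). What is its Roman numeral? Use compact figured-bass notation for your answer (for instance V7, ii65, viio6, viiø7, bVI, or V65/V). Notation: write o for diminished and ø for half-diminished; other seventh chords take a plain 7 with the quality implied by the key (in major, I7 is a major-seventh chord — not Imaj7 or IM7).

I65

Stacked in thirds the chord is C-E-G-B: a major seventh chord on C.
In C major, C is the tonic; the diatonic major seventh chord there is I7.
With E in the bass the chord is in first inversion, so the figured bass is 65.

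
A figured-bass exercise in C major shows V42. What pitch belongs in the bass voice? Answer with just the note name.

V in C major has root G; the chord is G-B-D-F.
The figure 42 means third inversion — the seventh is in the bass.

F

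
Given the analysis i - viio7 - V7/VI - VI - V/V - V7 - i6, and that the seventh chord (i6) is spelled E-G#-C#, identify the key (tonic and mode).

The anchor chord is a minor triad on C#, labeled i6.
If C# is scale degree 1 and the mode makes that degree carry a minor triad, the tonic is C# and the mode is minor.

C# minor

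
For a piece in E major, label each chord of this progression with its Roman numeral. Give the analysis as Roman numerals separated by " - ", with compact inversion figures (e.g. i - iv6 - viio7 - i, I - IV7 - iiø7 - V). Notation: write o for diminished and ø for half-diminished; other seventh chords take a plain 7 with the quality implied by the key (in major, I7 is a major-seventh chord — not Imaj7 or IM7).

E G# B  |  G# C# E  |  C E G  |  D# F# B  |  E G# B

E-G#-B: major triad on E = scale degree 1 → I.
G#-C#-E has root C#, degree 6 in E major, so vi64.
C-E-G: major triad on C — chromatic; bVI (borrowed from the parallel minor).
D#-F#-B: root B is the dominant; major triad there is V6.
E-G#-B: root E is the tonic; major triad there is I.

I - vi64 - bVI - V6 - I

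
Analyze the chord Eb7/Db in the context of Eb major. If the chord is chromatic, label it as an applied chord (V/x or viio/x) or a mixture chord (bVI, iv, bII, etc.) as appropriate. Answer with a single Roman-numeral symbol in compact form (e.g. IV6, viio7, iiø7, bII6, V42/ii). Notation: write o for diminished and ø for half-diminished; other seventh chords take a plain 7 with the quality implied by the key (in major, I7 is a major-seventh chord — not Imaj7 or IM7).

V42/IV

The pitches Eb-G-Bb-Db form a dominant seventh chord rooted on Eb.
Eb is not a diatonic chord root with this quality in Eb major, but it lies a perfect fifth above Ab (IV), so the chord functions as an applied dominant of IV.
With Db in the bass the chord is in third inversion, so the figured bass is 42.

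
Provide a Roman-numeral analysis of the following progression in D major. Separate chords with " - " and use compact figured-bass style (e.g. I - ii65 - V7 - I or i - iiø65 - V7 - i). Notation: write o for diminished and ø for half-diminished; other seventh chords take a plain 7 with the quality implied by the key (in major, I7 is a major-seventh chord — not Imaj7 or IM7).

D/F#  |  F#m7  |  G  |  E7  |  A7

I6 - iii7 - IV - V7/V - V7

D/F#: major triad on D = scale degree 1 → I6.
F#m7 has root F#, degree 3 in D major, so iii7.
G: root G is the subdominant; major triad there is IV.
E7: a dominant seventh chord on E, the applied dominant of V → V7/V.
A7: root A is the dominant; dominant seventh chord there is V7.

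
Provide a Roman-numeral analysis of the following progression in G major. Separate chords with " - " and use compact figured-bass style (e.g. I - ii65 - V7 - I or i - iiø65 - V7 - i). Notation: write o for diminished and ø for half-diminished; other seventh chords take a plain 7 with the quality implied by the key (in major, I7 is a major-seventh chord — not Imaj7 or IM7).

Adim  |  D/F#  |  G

iio - V6 - I

Adim: A with this quality isn't in the key; it's iio, borrowed from the parallel minor.
D/F#: major triad on D = scale degree 5 → V6.
G: root G is the tonic; major triad there is I.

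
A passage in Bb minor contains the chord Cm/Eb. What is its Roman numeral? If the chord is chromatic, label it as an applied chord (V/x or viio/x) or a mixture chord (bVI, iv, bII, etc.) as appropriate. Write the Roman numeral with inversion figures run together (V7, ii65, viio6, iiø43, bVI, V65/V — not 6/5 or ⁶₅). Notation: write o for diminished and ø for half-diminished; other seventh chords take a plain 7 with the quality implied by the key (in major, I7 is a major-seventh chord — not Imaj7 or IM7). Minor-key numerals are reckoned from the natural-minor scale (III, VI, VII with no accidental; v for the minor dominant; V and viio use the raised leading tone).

The pitches C-Eb-G form a minor triad rooted on C.
C is the second degree of Bb minor. This is the minor supertonic, borrowed from the parallel major (the Dorian ii).
With Eb in the bass the chord is in first inversion, so the figured bass is 6.

ii6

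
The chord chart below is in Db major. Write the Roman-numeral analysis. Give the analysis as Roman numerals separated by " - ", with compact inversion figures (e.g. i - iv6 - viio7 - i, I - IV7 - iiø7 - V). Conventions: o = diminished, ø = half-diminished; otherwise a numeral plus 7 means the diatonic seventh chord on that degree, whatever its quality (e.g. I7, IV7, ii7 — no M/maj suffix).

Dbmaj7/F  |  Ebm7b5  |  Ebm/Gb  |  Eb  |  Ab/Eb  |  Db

I65 - iiø7 - ii6 - V/V - V64 - I

Dbmaj7/F has root Db, degree 1 in Db major, so I65.
Ebm7b5 is non-diatonic — iiø7, a mixture chord from Db minor.
Ebm/Gb: minor triad on Eb = scale degree 2 → ii6.
Eb is the secondary dominant of V (major triad on Eb): V/V.
Ab/Eb: root Ab is the dominant; major triad there is V64.
Db: root Db is the tonic; major triad there is I.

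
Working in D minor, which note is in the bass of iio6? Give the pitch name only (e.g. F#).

G

iio in D minor has root E; the chord is E-G-Bb.
The figure 6 means first inversion — the third is in the bass.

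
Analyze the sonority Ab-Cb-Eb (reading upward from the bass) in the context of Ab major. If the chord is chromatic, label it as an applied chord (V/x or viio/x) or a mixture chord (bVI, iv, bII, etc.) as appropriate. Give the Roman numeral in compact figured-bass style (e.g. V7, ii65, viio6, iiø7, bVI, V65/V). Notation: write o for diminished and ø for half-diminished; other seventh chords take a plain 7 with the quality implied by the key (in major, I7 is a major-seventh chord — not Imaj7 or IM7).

i

The pitches Ab-Cb-Eb form a minor triad rooted on Ab.
Ab is the first degree of Ab major. This is the minor tonic, borrowed from the parallel minor.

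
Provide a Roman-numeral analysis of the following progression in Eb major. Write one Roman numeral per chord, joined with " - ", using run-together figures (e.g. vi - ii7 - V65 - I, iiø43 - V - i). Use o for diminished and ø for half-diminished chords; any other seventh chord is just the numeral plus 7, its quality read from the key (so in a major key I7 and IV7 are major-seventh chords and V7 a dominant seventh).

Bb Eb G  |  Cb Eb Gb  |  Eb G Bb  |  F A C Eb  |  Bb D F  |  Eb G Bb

I64 - bVI - I - V7/V - V - I

Bb-Eb-G: major triad on Eb = scale degree 1 → I64.
Cb-Eb-Gb: major triad on Cb — chromatic; bVI (borrowed from the parallel minor).
Eb-G-Bb has root Eb, degree 1 in Eb major, so I.
F-A-C-Eb: a dominant seventh chord on F, the applied dominant of V → V7/V.
Bb-D-F: root Bb is the dominant; major triad there is V.
Eb-G-Bb has root Eb, degree 1 in Eb major, so I.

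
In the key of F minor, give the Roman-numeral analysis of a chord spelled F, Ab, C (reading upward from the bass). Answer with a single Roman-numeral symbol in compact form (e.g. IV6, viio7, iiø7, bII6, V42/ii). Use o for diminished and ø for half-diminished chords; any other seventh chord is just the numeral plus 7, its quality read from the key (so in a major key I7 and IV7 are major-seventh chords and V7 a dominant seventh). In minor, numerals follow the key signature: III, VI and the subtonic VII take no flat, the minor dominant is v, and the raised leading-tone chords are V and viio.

Stacked in thirds the chord is F-Ab-C: a minor triad on F.
F is scale degree 1 in F minor, and a minor triad on that degree is written i.

i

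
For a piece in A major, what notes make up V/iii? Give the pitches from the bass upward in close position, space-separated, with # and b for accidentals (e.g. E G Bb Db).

G# B# D#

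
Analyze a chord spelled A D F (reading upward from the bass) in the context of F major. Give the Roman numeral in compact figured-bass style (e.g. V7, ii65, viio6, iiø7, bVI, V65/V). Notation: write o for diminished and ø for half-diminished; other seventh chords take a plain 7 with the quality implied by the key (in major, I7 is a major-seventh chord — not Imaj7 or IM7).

vi64

Stacked in thirds the chord is D-F-A: a minor triad on D.
D is scale degree 6 in F major, and a minor triad on that degree is written vi.
With A in the bass the chord is in second inversion, so the figured bass is 64.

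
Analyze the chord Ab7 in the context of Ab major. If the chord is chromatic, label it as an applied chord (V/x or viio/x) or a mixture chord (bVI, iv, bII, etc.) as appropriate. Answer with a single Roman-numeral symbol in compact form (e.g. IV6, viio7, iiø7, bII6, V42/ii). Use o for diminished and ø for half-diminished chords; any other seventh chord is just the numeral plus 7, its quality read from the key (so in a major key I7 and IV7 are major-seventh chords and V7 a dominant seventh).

V7/IV

Stacked in thirds the chord is Ab-C-Eb-Gb: a dominant seventh chord on Ab.
Ab is not a diatonic chord root with this quality in Ab major, but it lies a perfect fifth above Db (IV), so the chord functions as an applied dominant of IV.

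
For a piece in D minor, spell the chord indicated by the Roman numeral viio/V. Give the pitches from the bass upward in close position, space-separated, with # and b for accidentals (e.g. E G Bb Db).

The slash marks an applied leading-tone chord: viio of V. In D minor, V is A, so the leading tone to it is G#, a half step below.
Building a diminished triad on G# gives G#-B-D.

G# B D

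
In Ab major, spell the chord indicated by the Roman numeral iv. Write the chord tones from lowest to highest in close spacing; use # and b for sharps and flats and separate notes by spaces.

Db Fb Ab

iv is the minor subdominant, borrowed from the parallel minor. In Ab major that root is Db.
So the chord is Db-Fb-Ab.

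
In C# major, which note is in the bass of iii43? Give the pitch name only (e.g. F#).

iii in C# major has root E#; the chord is E#-G#-B#-D#.
The figure 43 means second inversion — the fifth is in the bass.

B#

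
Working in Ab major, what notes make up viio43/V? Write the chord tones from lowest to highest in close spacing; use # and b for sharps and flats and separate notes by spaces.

Ab Cb D F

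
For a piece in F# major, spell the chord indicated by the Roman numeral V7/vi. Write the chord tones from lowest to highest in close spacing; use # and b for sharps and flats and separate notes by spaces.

The slash means an applied dominant: we want the dominant of vi. In F# major, vi is D# minor, and its dominant is built on A#.
Building a dominant seventh chord on A# gives A#-C##-E#-G#.

A# C## E# G#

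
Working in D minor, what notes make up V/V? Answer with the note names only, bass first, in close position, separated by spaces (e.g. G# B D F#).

V/V is a secondary dominant — the dominant triad of V. V in D minor is A, so the applied chord's root is E, a perfect fifth above.
Building a major triad on E gives E-G#-B.

E G# B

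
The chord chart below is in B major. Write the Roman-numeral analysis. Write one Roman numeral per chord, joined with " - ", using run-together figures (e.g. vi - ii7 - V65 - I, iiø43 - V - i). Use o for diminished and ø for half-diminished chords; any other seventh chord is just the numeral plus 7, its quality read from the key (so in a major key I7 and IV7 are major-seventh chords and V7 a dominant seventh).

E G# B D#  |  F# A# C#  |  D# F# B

E-G#-B-D# has root E, degree 4 in B major, so IV7.
F#-A#-C#: major triad on F# = scale degree 5 → V.
D#-F#-B has root B, degree 1 in B major, so I6.

IV7 - V - I6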